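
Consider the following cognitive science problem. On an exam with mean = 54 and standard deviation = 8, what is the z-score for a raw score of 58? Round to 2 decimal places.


z = (X - mu) / sigma
= (58 - 54) / 8
= 4 / 8
= 0.50


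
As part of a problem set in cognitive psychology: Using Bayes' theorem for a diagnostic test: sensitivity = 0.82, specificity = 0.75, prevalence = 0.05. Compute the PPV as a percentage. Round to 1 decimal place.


PPV = (sens * prev) / (sens * prev + (1-spec) * (1-prev))
Numerator = 0.82 * 0.05 = 0.041
P(positive and no disease) = (1 - spec) * (1 - prev) = (1 - 0.75) * (1 - 0.05) = 0.2375
Denominator = 0.041 + 0.2375 = 0.2785
PPV = 0.041 / 0.2785 = 0.147217
As percentage = 14.7


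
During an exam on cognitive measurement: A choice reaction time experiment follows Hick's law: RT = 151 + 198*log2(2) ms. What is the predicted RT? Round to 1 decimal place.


RT = 151 + 198 * log2(2)
log2(2) = 1.0
RT = 151 + 198 * 1.0
= 151 + 198.0
= 349.0 ms


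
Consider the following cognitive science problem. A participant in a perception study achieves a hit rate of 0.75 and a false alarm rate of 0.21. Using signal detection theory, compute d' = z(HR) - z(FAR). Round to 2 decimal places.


d' = z(HR) - z(FAR)
z(0.75) = 0.6745
z(0.21) = -0.8064
d' = 0.6745 - -0.8064
= 1.48


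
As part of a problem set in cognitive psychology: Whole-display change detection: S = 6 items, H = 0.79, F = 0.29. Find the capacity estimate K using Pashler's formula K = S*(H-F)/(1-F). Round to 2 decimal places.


K = S * (H - F) / (1 - F)
H - F = 0.5
1 - F = 0.71
K = 6 * 0.5 / 0.71
= 4.23


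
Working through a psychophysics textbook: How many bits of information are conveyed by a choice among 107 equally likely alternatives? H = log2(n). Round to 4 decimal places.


H = log2(n)
H = log2(107)
= 6.7415


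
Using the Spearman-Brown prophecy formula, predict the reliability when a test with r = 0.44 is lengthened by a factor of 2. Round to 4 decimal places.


r_new = n*r / (1 + (n-1)*r)
Numerator = 2 * 0.44 = 0.88
Denominator = 1 + 1 * 0.44 = 1.44
r_new = 0.88 / 1.44
= 0.6111


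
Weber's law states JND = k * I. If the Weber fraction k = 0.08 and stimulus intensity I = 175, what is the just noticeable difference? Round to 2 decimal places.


JND = k * I
JND = 0.08 * 175
= 14.00


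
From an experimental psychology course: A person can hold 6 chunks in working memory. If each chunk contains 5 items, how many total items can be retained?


Total items = chunks * items_per_chunk
= 6 * 5
= 30


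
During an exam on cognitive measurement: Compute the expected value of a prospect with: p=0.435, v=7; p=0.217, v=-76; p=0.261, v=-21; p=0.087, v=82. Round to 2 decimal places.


EU = sum(p_i * v_i)
0.435 * 7 = 3.045
0.217 * -76 = -16.492
0.261 * -21 = -5.481
0.087 * 82 = 7.134
EU = 3.045 + -16.492 + -5.481 + 7.134
= -11.79


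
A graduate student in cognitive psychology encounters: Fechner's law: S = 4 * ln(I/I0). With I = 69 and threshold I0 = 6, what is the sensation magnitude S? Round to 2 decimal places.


S = 4 * ln(69/6)
I/I0 = 11.5
ln(11.5) = 2.4423
S = 4 * 2.4423
= 9.77


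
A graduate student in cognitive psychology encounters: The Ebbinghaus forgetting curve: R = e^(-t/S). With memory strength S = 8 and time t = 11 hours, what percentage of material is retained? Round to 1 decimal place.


R = e^(-t/S)
-t/S = -11/8 = -1.375
R = e^(-1.375) = 0.25284
Percentage = 0.25284 * 100
= 25.3


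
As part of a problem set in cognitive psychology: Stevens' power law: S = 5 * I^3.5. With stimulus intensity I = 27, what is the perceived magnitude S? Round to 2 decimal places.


S = 5 * 27^3.5
27^3.5 = 102275.8681
S = 5 * 102275.8681
= 511379.34


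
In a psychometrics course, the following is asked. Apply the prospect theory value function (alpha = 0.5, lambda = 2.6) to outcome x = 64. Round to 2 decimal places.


Since x = 64 >= 0, use v(x) = x^0.5
64^0.5 = 8.0
v(64) = 8.00


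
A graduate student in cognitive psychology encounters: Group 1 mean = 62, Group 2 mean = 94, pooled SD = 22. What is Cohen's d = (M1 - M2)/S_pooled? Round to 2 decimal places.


Cohen's d = (M1 - M2) / S_pooled
= (62 - 94) / 22
= -32 / 22
= -1.45


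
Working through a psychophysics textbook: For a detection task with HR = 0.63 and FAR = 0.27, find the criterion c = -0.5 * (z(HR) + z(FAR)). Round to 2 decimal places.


c = -0.5 * (z(HR) + z(FAR))
z(0.63) = 0.3319
z(0.27) = -0.6128
c = -0.5 * (0.3319 + -0.6128)
= -0.5 * -0.2809
= 0.14


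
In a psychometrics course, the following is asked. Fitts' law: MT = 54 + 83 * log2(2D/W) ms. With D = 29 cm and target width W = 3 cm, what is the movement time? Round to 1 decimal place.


MT = 54 + 83 * log2(2*29/3)
2D/W = 19.333333
log2(19.333333) = 4.273
MT = 54 + 83 * 4.273
= 408.7 ms


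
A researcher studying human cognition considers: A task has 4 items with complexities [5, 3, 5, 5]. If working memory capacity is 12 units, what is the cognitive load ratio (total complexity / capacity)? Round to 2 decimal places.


Total complexity = 5 + 3 + 5 + 5 = 18
Load = total / capacity = 18 / 12
= 1.50


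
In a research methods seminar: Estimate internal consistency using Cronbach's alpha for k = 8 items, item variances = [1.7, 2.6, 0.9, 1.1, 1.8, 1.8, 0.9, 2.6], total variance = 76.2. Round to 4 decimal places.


alpha = (k/(k-1)) * (1 - sum(s_i^2)/s_total^2)
sum(item variances) = 13.4
k/(k-1) = 8/7 = 1.142857
1 - 13.4/76.2 = 1 - 0.175853 = 0.824147
alpha = 1.142857 * 0.824147
= 0.9419


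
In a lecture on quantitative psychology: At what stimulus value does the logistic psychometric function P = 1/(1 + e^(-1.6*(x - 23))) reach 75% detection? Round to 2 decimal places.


At P = 0.75: 0.75 = 1/(1 + e^(-k*(x-x0)))
Solving: e^(-k*(x-x0)) = 1/3
x = x0 + ln(3)/k
ln(3) = 1.0986
x = 23 + 1.0986/1.6
= 23 + 0.6866
= 23.69


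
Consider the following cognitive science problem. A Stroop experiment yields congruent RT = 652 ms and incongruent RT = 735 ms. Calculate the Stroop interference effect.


Stroop effect = RT(incongruent) - RT(congruent)
= 735 - 652
= 83 ms


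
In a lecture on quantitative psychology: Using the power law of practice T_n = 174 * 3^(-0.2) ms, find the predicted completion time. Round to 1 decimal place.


T_n = 174 * 3^(-0.2)
3^(-0.2) = 0.802742
T_n = 174 * 0.802742
= 139.7 ms


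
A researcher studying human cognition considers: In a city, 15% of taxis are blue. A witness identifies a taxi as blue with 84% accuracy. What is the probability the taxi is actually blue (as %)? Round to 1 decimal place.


P(blue | says blue) = P(says blue | blue)*P(blue) / [P(says blue | blue)*P(blue) + P(says blue | not blue)*P(not blue)]
Numerator = 0.84 * 0.15 = 0.126
False identification = 0.16 * 0.85 = 0.136
P = 0.126 / (0.126 + 0.136)
= 0.126 / 0.262
As percentage = 48.1


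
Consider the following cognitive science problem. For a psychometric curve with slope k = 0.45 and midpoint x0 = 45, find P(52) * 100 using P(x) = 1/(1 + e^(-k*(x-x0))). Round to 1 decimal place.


P(x) = 1/(1 + e^(-0.45*(52 - 45)))
Exponent = -0.45 * 7 = -3.15
e^(-3.15) = 0.042852
P = 1/(1 + 0.042852) = 0.958909
Percentage = 95.9


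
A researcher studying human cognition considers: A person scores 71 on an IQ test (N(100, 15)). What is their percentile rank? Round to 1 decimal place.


z = (IQ - mean) / SD
z = (71 - 100) / 15 = -1.9333
Percentile = Phi(-1.9333) * 100
Phi(-1.9333) = 0.0266
= 2.7


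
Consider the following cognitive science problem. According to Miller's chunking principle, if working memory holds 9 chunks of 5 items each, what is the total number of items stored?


Total items = chunks * items_per_chunk
= 9 * 5
= 45


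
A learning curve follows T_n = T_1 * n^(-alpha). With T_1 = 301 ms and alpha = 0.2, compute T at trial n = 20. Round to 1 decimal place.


T_n = 301 * 20^(-0.2)
20^(-0.2) = 0.54928
T_n = 301 * 0.54928
= 165.3 ms


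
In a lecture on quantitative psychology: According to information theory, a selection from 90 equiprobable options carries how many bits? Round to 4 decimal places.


H = log2(n)
H = log2(90)
= 6.4919


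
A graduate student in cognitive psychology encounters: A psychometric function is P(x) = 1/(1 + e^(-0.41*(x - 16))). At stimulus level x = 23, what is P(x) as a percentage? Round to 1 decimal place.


P(x) = 1/(1 + e^(-0.41*(23 - 16)))
Exponent = -0.41 * 7 = -2.87
e^(-2.87) = 0.056699
P = 1/(1 + 0.056699) = 0.946343
Percentage = 94.6


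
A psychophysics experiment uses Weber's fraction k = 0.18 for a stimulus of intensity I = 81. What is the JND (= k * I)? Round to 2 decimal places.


JND = k * I
JND = 0.18 * 81
= 14.58


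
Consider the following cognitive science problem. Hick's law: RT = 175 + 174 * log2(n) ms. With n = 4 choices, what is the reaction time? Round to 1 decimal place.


RT = 175 + 174 * log2(4)
log2(4) = 2.0
RT = 175 + 174 * 2.0
= 175 + 348.0
= 523.0 ms


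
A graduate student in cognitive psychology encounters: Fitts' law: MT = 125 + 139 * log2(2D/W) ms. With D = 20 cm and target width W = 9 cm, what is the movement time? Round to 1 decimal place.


MT = 125 + 139 * log2(2*20/9)
2D/W = 4.444444
log2(4.444444) = 2.152
MT = 125 + 139 * 2.152
= 424.1 ms


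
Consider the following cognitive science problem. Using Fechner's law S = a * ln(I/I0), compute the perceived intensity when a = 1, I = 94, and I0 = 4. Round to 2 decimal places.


S = 1 * ln(94/4)
I/I0 = 23.5
ln(23.5) = 3.157
S = 1 * 3.157
= 3.16


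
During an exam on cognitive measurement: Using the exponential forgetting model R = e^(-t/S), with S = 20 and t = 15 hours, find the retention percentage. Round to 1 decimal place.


R = e^(-t/S)
-t/S = -15/20 = -0.75
R = e^(-0.75) = 0.472367
Percentage = 0.472367 * 100
= 47.2


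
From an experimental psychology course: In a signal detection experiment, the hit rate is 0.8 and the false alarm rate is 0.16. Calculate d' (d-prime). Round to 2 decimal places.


d' = z(HR) - z(FAR)
z(0.8) = 0.8416
z(0.16) = -0.9945
d' = 0.8416 - -0.9945
= 1.84


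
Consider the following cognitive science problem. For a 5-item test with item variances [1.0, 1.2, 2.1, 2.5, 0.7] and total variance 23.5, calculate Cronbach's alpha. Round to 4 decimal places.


alpha = (k/(k-1)) * (1 - sum(s_i^2)/s_total^2)
sum(item variances) = 7.5
k/(k-1) = 5/4 = 1.25
1 - 7.5/23.5 = 1 - 0.319149 = 0.680851
alpha = 1.25 * 0.680851
= 0.8511


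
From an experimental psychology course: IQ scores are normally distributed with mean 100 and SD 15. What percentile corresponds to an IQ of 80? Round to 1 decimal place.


z = (IQ - mean) / SD
z = (80 - 100) / 15 = -1.3333
Percentile = Phi(-1.3333) * 100
Phi(-1.3333) = 0.091217
= 9.1


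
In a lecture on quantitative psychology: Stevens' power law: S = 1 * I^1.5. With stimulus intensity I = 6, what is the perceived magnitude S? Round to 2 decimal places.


S = 1 * 6^1.5
6^1.5 = 14.6969
S = 1 * 14.6969
= 14.70


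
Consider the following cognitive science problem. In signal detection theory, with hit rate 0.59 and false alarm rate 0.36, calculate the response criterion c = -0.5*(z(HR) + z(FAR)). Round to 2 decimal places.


c = -0.5 * (z(HR) + z(FAR))
z(0.59) = 0.2275
z(0.36) = -0.3585
c = -0.5 * (0.2275 + -0.3585)
= -0.5 * -0.131
= 0.07


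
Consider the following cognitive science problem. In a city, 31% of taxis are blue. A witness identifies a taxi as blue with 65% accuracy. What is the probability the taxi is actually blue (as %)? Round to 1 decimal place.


P(blue | says blue) = P(says blue | blue)*P(blue) / [P(says blue | blue)*P(blue) + P(says blue | not blue)*P(not blue)]
Numerator = 0.65 * 0.31 = 0.2015
False identification = 0.35 * 0.69 = 0.2415
P = 0.2015 / (0.2015 + 0.2415)
= 0.2015 / 0.443
As percentage = 45.5


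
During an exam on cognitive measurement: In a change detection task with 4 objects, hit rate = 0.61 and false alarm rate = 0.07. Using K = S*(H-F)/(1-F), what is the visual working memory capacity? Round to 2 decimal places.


K = S * (H - F) / (1 - F)
H - F = 0.54
1 - F = 0.93
K = 4 * 0.54 / 0.93
= 2.32


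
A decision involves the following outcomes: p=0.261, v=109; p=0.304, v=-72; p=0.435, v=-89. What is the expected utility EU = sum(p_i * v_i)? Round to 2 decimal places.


EU = sum(p_i * v_i)
0.261 * 109 = 28.449
0.304 * -72 = -21.888
0.435 * -89 = -38.715
EU = 28.449 + -21.888 + -38.715
= -32.15


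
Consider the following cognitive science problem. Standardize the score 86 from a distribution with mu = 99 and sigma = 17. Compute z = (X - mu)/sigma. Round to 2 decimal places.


z = (X - mu) / sigma
= (86 - 99) / 17
= -13 / 17
= -0.76


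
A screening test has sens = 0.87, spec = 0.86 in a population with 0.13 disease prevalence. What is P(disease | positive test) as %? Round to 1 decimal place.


PPV = (sens * prev) / (sens * prev + (1-spec) * (1-prev))
Numerator = 0.87 * 0.13 = 0.1131
P(positive and no disease) = (1 - spec) * (1 - prev) = (1 - 0.86) * (1 - 0.13) = 0.1218
Denominator = 0.1131 + 0.1218 = 0.2349
PPV = 0.1131 / 0.2349 = 0.481481
As percentage = 48.1


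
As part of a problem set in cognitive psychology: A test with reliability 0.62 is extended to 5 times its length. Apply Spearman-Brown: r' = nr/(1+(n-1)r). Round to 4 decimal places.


r_new = n*r / (1 + (n-1)*r)
Numerator = 5 * 0.62 = 3.1
Denominator = 1 + 4 * 0.62 = 3.48
r_new = 3.1 / 3.48
= 0.8908


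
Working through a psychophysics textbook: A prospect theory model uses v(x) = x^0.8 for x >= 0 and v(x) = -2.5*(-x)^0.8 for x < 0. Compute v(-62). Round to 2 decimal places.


Since x = -62 < 0, use v(x) = -lambda*(-x)^alpha
(-x) = 62
62^0.8 = 27.159
v(-62) = -2.5 * 27.159
= -67.90


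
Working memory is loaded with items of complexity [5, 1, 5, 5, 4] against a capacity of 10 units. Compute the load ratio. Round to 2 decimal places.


Total complexity = 5 + 1 + 5 + 5 + 4 = 20
Load = total / capacity = 20 / 10
= 2.00


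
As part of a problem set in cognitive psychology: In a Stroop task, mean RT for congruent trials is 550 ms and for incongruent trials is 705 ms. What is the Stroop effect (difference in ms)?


Stroop effect = RT(incongruent) - RT(congruent)
= 705 - 550
= 155 ms


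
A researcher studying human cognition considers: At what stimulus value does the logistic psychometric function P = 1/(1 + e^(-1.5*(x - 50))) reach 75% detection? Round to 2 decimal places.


At P = 0.75: 0.75 = 1/(1 + e^(-k*(x-x0)))
Solving: e^(-k*(x-x0)) = 1/3
x = x0 + ln(3)/k
ln(3) = 1.0986
x = 50 + 1.0986/1.5
= 50 + 0.7324
= 50.73


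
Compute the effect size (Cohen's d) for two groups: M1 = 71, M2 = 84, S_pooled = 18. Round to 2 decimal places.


Cohen's d = (M1 - M2) / S_pooled
= (71 - 84) / 18
= -13 / 18
= -0.72


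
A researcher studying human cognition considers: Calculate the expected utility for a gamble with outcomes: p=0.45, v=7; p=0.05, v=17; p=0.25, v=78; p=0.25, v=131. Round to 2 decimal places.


EU = sum(p_i * v_i)
0.45 * 7 = 3.15
0.05 * 17 = 0.85
0.25 * 78 = 19.5
0.25 * 131 = 32.75
EU = 3.15 + 0.85 + 19.5 + 32.75
= 56.25


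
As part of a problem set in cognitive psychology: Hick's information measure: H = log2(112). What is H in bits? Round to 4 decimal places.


H = log2(n)
H = log2(112)
= 6.8074


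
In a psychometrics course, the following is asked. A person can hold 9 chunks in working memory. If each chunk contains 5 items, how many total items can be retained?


Total items = chunks * items_per_chunk
= 9 * 5
= 45


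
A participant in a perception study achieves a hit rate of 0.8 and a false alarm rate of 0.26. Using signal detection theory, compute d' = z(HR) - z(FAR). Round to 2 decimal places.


d' = z(HR) - z(FAR)
z(0.8) = 0.8416
z(0.26) = -0.6433
d' = 0.8416 - -0.6433
= 1.48


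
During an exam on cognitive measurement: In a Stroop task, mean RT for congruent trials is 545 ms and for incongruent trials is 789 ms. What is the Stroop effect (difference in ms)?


Stroop effect = RT(incongruent) - RT(congruent)
= 789 - 545
= 244 ms


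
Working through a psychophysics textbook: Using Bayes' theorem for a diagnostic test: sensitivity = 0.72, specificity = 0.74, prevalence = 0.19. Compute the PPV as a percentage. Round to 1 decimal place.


PPV = (sens * prev) / (sens * prev + (1-spec) * (1-prev))
Numerator = 0.72 * 0.19 = 0.1368
P(positive and no disease) = (1 - spec) * (1 - prev) = (1 - 0.74) * (1 - 0.19) = 0.2106
Denominator = 0.1368 + 0.2106 = 0.3474
PPV = 0.1368 / 0.3474 = 0.393782
As percentage = 39.4


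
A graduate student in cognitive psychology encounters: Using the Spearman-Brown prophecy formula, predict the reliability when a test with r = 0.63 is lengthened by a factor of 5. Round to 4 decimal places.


r_new = n*r / (1 + (n-1)*r)
Numerator = 5 * 0.63 = 3.15
Denominator = 1 + 4 * 0.63 = 3.52
r_new = 3.15 / 3.52
= 0.8949


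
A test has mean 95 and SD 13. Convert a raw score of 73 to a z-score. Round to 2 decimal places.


z = (X - mu) / sigma
= (73 - 95) / 13
= -22 / 13
= -1.69


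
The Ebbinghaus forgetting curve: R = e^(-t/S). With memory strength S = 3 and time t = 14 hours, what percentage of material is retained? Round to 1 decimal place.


R = e^(-t/S)
-t/S = -14/3 = -4.666667
R = e^(-4.666667) = 0.009404
Percentage = 0.009404 * 100
= 0.9


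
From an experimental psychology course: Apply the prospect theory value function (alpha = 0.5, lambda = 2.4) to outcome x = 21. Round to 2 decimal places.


Since x = 21 >= 0, use v(x) = x^0.5
21^0.5 = 4.5826
v(21) = 4.58


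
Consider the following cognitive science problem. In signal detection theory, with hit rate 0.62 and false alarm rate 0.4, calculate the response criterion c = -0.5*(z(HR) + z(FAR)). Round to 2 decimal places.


c = -0.5 * (z(HR) + z(FAR))
z(0.62) = 0.3055
z(0.4) = -0.2533
c = -0.5 * (0.3055 + -0.2533)
= -0.5 * 0.0522
= -0.03


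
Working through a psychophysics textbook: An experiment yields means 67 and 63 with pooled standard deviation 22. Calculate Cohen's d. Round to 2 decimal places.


Cohen's d = (M1 - M2) / S_pooled
= (67 - 63) / 22
= 4 / 22
= 0.18


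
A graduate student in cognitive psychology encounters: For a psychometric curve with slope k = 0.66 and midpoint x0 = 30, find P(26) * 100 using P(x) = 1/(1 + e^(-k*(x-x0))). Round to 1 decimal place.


P(x) = 1/(1 + e^(-0.66*(26 - 30)))
Exponent = -0.66 * -4 = 2.64
e^(2.64) = 14.013204
P = 1/(1 + 14.013204) = 0.066608
Percentage = 6.7


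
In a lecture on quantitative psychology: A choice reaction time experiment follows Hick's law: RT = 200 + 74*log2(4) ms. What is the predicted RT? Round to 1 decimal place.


RT = 200 + 74 * log2(4)
log2(4) = 2.0
RT = 200 + 74 * 2.0
= 200 + 148.0
= 348.0 ms


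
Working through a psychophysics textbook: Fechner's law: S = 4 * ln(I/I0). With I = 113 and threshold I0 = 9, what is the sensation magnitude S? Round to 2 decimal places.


S = 4 * ln(113/9)
I/I0 = 12.555556
ln(12.555556) = 2.5302
S = 4 * 2.5302
= 10.12


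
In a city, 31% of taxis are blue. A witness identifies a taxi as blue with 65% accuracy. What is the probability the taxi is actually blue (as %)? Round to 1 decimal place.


P(blue | says blue) = P(says blue | blue)*P(blue) / [P(says blue | blue)*P(blue) + P(says blue | not blue)*P(not blue)]
Numerator = 0.65 * 0.31 = 0.2015
False identification = 0.35 * 0.69 = 0.2415
P = 0.2015 / (0.2015 + 0.2415)
= 0.2015 / 0.443
As percentage = 45.5


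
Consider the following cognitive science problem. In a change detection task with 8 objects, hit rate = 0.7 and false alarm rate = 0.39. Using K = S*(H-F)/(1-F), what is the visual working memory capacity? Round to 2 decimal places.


K = S * (H - F) / (1 - F)
H - F = 0.31
1 - F = 0.61
K = 8 * 0.31 / 0.61
= 4.07


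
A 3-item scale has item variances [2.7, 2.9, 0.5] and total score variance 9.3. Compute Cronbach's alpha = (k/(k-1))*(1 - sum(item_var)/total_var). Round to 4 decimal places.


alpha = (k/(k-1)) * (1 - sum(s_i^2)/s_total^2)
sum(item variances) = 6.1
k/(k-1) = 3/2 = 1.5
1 - 6.1/9.3 = 1 - 0.655914 = 0.344086
alpha = 1.5 * 0.344086
= 0.5161


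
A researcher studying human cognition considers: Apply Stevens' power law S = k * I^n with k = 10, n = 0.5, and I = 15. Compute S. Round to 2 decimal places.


S = 10 * 15^0.5
15^0.5 = 3.873
S = 10 * 3.873
= 38.73


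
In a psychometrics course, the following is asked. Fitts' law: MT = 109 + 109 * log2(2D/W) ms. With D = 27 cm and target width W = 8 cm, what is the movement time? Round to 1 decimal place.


MT = 109 + 109 * log2(2*27/8)
2D/W = 6.75
log2(6.75) = 2.7549
MT = 109 + 109 * 2.7549
= 409.3 ms


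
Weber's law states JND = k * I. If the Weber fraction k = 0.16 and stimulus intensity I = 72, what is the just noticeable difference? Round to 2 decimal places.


JND = k * I
JND = 0.16 * 72
= 11.52


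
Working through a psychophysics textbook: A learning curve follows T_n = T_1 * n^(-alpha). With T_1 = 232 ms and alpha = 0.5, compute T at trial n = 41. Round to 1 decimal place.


T_n = 232 * 41^(-0.5)
41^(-0.5) = 0.156174
T_n = 232 * 0.156174
= 36.2 ms


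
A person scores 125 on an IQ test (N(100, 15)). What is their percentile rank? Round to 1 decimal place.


z = (IQ - mean) / SD
z = (125 - 100) / 15 = 1.6667
Percentile = Phi(1.6667) * 100
Phi(1.6667) = 0.952213
= 95.2


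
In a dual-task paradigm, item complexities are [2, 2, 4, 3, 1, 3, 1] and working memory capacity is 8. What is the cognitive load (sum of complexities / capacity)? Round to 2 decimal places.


Total complexity = 2 + 2 + 4 + 3 + 1 + 3 + 1 = 16
Load = total / capacity = 16 / 8
= 2.00


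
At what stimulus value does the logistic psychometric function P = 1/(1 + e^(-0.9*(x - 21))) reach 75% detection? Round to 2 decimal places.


At P = 0.75: 0.75 = 1/(1 + e^(-k*(x-x0)))
Solving: e^(-k*(x-x0)) = 1/3
x = x0 + ln(3)/k
ln(3) = 1.0986
x = 21 + 1.0986/0.9
= 21 + 1.2207
= 22.22


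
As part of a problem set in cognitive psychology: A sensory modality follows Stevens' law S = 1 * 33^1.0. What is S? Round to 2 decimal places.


S = 1 * 33^1.0
33^1.0 = 33.0
S = 1 * 33.0
= 33.00


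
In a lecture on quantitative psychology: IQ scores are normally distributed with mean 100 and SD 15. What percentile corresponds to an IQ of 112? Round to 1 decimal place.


z = (IQ - mean) / SD
z = (112 - 100) / 15 = 0.8
Percentile = Phi(0.8) * 100
Phi(0.8) = 0.788145
= 78.8


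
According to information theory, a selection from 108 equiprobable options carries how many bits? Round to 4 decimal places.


H = log2(n)
H = log2(108)
= 6.7549


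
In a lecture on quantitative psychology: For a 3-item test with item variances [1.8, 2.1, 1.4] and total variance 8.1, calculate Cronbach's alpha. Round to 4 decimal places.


alpha = (k/(k-1)) * (1 - sum(s_i^2)/s_total^2)
sum(item variances) = 5.3
k/(k-1) = 3/2 = 1.5
1 - 5.3/8.1 = 1 - 0.654321 = 0.345679
alpha = 1.5 * 0.345679
= 0.5185


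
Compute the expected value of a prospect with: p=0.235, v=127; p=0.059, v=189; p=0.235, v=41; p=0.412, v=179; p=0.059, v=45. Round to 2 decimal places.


EU = sum(p_i * v_i)
0.235 * 127 = 29.845
0.059 * 189 = 11.151
0.235 * 41 = 9.635
0.412 * 179 = 73.748
0.059 * 45 = 2.655
EU = 29.845 + 11.151 + 9.635 + 73.748 + 2.655
= 127.03


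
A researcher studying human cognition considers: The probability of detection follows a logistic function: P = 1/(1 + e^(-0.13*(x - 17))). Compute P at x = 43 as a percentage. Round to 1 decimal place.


P(x) = 1/(1 + e^(-0.13*(43 - 17)))
Exponent = -0.13 * 26 = -3.38
e^(-3.38) = 0.034047
P = 1/(1 + 0.034047) = 0.967074
Percentage = 96.7


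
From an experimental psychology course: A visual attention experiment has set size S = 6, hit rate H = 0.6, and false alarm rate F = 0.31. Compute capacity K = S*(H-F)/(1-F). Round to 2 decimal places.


K = S * (H - F) / (1 - F)
H - F = 0.29
1 - F = 0.69
K = 6 * 0.29 / 0.69
= 2.52


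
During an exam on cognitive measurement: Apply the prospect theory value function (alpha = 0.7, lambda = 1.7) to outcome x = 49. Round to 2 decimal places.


Since x = 49 >= 0, use v(x) = x^0.7
49^0.7 = 15.2453
v(49) = 15.25


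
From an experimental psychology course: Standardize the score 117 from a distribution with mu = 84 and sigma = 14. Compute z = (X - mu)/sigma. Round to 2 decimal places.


z = (X - mu) / sigma
= (117 - 84) / 14
= 33 / 14
= 2.36


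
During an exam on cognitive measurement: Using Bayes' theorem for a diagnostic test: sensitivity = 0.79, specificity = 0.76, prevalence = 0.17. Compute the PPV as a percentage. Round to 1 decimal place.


PPV = (sens * prev) / (sens * prev + (1-spec) * (1-prev))
Numerator = 0.79 * 0.17 = 0.1343
P(positive and no disease) = (1 - spec) * (1 - prev) = (1 - 0.76) * (1 - 0.17) = 0.1992
Denominator = 0.1343 + 0.1992 = 0.3335
PPV = 0.1343 / 0.3335 = 0.402699
As percentage = 40.3


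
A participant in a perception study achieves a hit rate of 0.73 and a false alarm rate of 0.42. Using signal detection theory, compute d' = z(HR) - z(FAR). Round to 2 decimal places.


d' = z(HR) - z(FAR)
z(0.73) = 0.6128
z(0.42) = -0.2019
d' = 0.6128 - -0.2019
= 0.81


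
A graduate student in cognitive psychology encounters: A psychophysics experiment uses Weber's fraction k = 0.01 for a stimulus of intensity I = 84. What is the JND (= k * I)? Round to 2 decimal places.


JND = k * I
JND = 0.01 * 84
= 0.84


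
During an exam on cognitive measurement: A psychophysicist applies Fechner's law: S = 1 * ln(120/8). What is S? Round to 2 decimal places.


S = 1 * ln(120/8)
I/I0 = 15.0
ln(15.0) = 2.7081
S = 1 * 2.7081
= 2.71


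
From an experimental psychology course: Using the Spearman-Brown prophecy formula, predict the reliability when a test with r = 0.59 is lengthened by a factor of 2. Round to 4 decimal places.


r_new = n*r / (1 + (n-1)*r)
Numerator = 2 * 0.59 = 1.18
Denominator = 1 + 1 * 0.59 = 1.59
r_new = 1.18 / 1.59
= 0.7421


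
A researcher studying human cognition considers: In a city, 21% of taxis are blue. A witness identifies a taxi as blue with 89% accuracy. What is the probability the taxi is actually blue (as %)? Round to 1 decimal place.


P(blue | says blue) = P(says blue | blue)*P(blue) / [P(says blue | blue)*P(blue) + P(says blue | not blue)*P(not blue)]
Numerator = 0.89 * 0.21 = 0.1869
False identification = 0.11 * 0.79 = 0.0869
P = 0.1869 / (0.1869 + 0.0869)
= 0.1869 / 0.2738
As percentage = 68.3


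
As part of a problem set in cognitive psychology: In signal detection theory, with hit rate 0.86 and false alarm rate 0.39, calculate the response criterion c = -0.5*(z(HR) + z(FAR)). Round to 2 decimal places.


c = -0.5 * (z(HR) + z(FAR))
z(0.86) = 1.0803
z(0.39) = -0.2793
c = -0.5 * (1.0803 + -0.2793)
= -0.5 * 0.801
= -0.40


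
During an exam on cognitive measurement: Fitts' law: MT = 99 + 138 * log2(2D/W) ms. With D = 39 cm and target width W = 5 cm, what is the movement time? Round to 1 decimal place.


MT = 99 + 138 * log2(2*39/5)
2D/W = 15.6
log2(15.6) = 3.9635
MT = 99 + 138 * 3.9635
= 646.0 ms


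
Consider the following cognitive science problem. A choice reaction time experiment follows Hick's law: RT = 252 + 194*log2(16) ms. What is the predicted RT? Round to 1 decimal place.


RT = 252 + 194 * log2(16)
log2(16) = 4.0
RT = 252 + 194 * 4.0
= 252 + 776.0
= 1028.0 ms


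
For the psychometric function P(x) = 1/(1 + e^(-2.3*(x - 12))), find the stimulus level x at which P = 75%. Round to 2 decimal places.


At P = 0.75: 0.75 = 1/(1 + e^(-k*(x-x0)))
Solving: e^(-k*(x-x0)) = 1/3
x = x0 + ln(3)/k
ln(3) = 1.0986
x = 12 + 1.0986/2.3
= 12 + 0.4777
= 12.48


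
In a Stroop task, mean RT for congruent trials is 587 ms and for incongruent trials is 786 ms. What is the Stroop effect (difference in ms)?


Stroop effect = RT(incongruent) - RT(congruent)
= 786 - 587
= 199 ms


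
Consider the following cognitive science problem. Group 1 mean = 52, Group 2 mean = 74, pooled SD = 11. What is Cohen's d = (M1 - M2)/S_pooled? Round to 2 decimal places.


Cohen's d = (M1 - M2) / S_pooled
= (52 - 74) / 11
= -22 / 11
= -2.00


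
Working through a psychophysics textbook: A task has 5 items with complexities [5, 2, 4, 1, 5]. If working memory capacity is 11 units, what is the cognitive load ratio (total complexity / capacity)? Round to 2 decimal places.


Total complexity = 5 + 2 + 4 + 1 + 5 = 17
Load = total / capacity = 17 / 11
= 1.55


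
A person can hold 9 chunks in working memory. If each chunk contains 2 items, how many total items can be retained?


Total items = chunks * items_per_chunk
= 9 * 2
= 18


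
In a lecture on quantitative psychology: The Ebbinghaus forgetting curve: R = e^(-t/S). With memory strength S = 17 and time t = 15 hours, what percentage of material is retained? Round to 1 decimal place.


R = e^(-t/S)
-t/S = -15/17 = -0.882353
R = e^(-0.882353) = 0.413808
Percentage = 0.413808 * 100
= 41.4


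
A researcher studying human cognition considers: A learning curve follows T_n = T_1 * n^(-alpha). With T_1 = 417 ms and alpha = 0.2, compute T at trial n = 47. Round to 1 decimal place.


T_n = 417 * 47^(-0.2)
47^(-0.2) = 0.462999
T_n = 417 * 0.462999
= 193.1 ms


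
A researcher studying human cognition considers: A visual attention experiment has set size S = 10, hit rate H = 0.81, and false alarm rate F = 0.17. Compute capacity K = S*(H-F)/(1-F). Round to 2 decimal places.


K = S * (H - F) / (1 - F)
H - F = 0.64
1 - F = 0.83
K = 10 * 0.64 / 0.83
= 7.71


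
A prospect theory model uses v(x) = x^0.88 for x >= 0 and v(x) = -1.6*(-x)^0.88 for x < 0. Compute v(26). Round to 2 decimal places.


Since x = 26 >= 0, use v(x) = x^0.88
26^0.88 = 17.5864
v(26) = 17.59


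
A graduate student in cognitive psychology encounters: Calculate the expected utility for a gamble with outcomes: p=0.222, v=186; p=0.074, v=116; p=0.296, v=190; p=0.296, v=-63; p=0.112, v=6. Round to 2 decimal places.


EU = sum(p_i * v_i)
0.222 * 186 = 41.292
0.074 * 116 = 8.584
0.296 * 190 = 56.24
0.296 * -63 = -18.648
0.112 * 6 = 0.672
EU = 41.292 + 8.584 + 56.24 + -18.648 + 0.672
= 88.14


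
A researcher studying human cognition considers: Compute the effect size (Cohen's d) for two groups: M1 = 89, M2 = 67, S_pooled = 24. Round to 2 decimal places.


Cohen's d = (M1 - M2) / S_pooled
= (89 - 67) / 24
= 22 / 24
= 0.92


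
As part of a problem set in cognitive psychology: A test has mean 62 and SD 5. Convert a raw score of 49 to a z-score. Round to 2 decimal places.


z = (X - mu) / sigma
= (49 - 62) / 5
= -13 / 5
= -2.60


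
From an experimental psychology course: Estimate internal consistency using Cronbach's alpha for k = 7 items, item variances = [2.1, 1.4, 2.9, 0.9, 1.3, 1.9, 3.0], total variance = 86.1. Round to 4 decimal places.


alpha = (k/(k-1)) * (1 - sum(s_i^2)/s_total^2)
sum(item variances) = 13.5
k/(k-1) = 7/6 = 1.166667
1 - 13.5/86.1 = 1 - 0.156794 = 0.843206
alpha = 1.166667 * 0.843206
= 0.9837


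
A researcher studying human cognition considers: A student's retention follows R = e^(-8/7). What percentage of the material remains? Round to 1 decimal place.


R = e^(-t/S)
-t/S = -8/7 = -1.142857
R = e^(-1.142857) = 0.318907
Percentage = 0.318907 * 100
= 31.9


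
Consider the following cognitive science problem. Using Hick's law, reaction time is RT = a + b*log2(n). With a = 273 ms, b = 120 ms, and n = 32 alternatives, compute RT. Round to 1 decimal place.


RT = 273 + 120 * log2(32)
log2(32) = 5.0
RT = 273 + 120 * 5.0
= 273 + 600.0
= 873.0 ms


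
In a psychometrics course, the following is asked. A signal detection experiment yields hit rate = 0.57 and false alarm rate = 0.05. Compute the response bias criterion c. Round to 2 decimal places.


c = -0.5 * (z(HR) + z(FAR))
z(0.57) = 0.1764
z(0.05) = -1.6449
c = -0.5 * (0.1764 + -1.6449)
= -0.5 * -1.4685
= 0.73


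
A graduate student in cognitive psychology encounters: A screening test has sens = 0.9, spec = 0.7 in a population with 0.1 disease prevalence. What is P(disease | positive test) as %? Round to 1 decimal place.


PPV = (sens * prev) / (sens * prev + (1-spec) * (1-prev))
Numerator = 0.9 * 0.1 = 0.09
P(positive and no disease) = (1 - spec) * (1 - prev) = (1 - 0.7) * (1 - 0.1) = 0.27
Denominator = 0.09 + 0.27 = 0.36
PPV = 0.09 / 0.36 = 0.25
As percentage = 25.0


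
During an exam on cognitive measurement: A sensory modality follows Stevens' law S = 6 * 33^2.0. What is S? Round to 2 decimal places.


S = 6 * 33^2.0
33^2.0 = 1089.0
S = 6 * 1089.0
= 6534.00


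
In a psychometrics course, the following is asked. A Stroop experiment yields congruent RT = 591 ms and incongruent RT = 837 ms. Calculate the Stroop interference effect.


Stroop effect = RT(incongruent) - RT(congruent)
= 837 - 591
= 246 ms


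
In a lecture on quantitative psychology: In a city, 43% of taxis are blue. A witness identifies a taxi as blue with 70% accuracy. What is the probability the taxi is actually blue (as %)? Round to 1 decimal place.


P(blue | says blue) = P(says blue | blue)*P(blue) / [P(says blue | blue)*P(blue) + P(says blue | not blue)*P(not blue)]
Numerator = 0.7 * 0.43 = 0.301
False identification = 0.3 * 0.57 = 0.171
P = 0.301 / (0.301 + 0.171)
= 0.301 / 0.472
As percentage = 63.8


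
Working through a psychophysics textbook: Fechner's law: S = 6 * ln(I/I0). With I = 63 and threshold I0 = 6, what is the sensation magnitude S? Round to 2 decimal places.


S = 6 * ln(63/6)
I/I0 = 10.5
ln(10.5) = 2.3514
S = 6 * 2.3514
= 14.11


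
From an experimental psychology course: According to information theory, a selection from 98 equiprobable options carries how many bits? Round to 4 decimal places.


H = log2(n)
H = log2(98)
= 6.6147


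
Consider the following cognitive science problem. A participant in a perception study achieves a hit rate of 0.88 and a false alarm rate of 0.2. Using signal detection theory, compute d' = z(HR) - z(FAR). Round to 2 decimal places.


d' = z(HR) - z(FAR)
z(0.88) = 1.175
z(0.2) = -0.8416
d' = 1.175 - -0.8416
= 2.02


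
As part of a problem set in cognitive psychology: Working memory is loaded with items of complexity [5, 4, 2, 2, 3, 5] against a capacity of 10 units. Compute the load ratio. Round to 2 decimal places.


Total complexity = 5 + 4 + 2 + 2 + 3 + 5 = 21
Load = total / capacity = 21 / 10
= 2.10


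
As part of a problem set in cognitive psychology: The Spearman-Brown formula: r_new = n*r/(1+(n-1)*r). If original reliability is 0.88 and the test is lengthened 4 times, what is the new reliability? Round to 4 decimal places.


r_new = n*r / (1 + (n-1)*r)
Numerator = 4 * 0.88 = 3.52
Denominator = 1 + 3 * 0.88 = 3.64
r_new = 3.52 / 3.64
= 0.9670


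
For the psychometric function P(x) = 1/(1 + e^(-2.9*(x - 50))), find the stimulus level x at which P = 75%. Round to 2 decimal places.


At P = 0.75: 0.75 = 1/(1 + e^(-k*(x-x0)))
Solving: e^(-k*(x-x0)) = 1/3
x = x0 + ln(3)/k
ln(3) = 1.0986
x = 50 + 1.0986/2.9
= 50 + 0.3788
= 50.38


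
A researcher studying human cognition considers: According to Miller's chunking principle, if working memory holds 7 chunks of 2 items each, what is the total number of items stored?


Total items = chunks * items_per_chunk
= 7 * 2
= 14


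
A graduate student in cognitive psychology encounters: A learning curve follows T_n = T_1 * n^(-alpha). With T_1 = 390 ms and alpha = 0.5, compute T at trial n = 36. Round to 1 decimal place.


T_n = 390 * 36^(-0.5)
36^(-0.5) = 0.166667
T_n = 390 * 0.166667
= 65.0 ms


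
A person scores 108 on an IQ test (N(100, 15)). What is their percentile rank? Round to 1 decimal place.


z = (IQ - mean) / SD
z = (108 - 100) / 15 = 0.5333
Percentile = Phi(0.5333) * 100
Phi(0.5333) = 0.703087
= 70.3


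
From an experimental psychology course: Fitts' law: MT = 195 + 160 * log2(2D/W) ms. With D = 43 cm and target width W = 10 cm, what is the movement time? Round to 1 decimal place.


MT = 195 + 160 * log2(2*43/10)
2D/W = 8.6
log2(8.6) = 3.1043
MT = 195 + 160 * 3.1043
= 691.7 ms


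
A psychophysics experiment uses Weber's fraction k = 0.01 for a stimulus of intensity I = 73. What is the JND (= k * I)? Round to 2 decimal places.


JND = k * I
JND = 0.01 * 73
= 0.73


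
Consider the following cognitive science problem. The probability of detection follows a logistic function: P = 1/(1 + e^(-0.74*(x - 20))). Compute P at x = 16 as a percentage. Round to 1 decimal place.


P(x) = 1/(1 + e^(-0.74*(16 - 20)))
Exponent = -0.74 * -4 = 2.96
e^(2.96) = 19.297972
P = 1/(1 + 19.297972) = 0.049266
Percentage = 4.9


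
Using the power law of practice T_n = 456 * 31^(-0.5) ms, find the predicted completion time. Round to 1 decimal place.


T_n = 456 * 31^(-0.5)
31^(-0.5) = 0.179605
T_n = 456 * 0.179605
= 81.9 ms


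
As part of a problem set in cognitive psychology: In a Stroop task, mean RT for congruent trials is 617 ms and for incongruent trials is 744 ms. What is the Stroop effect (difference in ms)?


Stroop effect = RT(incongruent) - RT(congruent)
= 744 - 617
= 127 ms


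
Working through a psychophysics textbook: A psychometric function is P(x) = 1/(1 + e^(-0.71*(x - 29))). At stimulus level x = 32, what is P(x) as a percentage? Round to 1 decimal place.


P(x) = 1/(1 + e^(-0.71*(32 - 29)))
Exponent = -0.71 * 3 = -2.13
e^(-2.13) = 0.118837
P = 1/(1 + 0.118837) = 0.893785
Percentage = 89.4


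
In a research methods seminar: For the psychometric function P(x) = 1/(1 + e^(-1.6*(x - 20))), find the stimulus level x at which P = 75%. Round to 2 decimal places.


At P = 0.75: 0.75 = 1/(1 + e^(-k*(x-x0)))
Solving: e^(-k*(x-x0)) = 1/3
x = x0 + ln(3)/k
ln(3) = 1.0986
x = 20 + 1.0986/1.6
= 20 + 0.6866
= 20.69


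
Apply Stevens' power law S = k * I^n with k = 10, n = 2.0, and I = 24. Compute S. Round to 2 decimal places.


S = 10 * 24^2.0
24^2.0 = 576.0
S = 10 * 576.0
= 5760.00


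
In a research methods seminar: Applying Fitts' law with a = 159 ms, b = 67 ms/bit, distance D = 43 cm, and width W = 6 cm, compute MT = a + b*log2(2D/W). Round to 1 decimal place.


MT = 159 + 67 * log2(2*43/6)
2D/W = 14.333333
log2(14.333333) = 3.8413
MT = 159 + 67 * 3.8413
= 416.4 ms


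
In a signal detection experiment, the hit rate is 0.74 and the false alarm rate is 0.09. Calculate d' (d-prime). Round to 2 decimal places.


d' = z(HR) - z(FAR)
z(0.74) = 0.6433
z(0.09) = -1.3408
d' = 0.6433 - -1.3408
= 1.98


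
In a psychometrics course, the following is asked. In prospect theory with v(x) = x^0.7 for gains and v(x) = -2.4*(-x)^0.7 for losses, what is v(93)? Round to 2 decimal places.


Since x = 93 >= 0, use v(x) = x^0.7
93^0.7 = 23.8747
v(93) = 23.87


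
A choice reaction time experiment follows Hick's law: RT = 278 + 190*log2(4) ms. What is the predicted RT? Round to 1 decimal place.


RT = 278 + 190 * log2(4)
log2(4) = 2.0
RT = 278 + 190 * 2.0
= 278 + 380.0
= 658.0 ms


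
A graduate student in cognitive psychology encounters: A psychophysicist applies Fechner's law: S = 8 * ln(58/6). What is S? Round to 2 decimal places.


S = 8 * ln(58/6)
I/I0 = 9.666667
ln(9.666667) = 2.2687
S = 8 * 2.2687
= 18.15


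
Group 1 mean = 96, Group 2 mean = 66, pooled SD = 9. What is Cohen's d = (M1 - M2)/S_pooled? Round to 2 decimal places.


Cohen's d = (M1 - M2) / S_pooled
= (96 - 66) / 9
= 30 / 9
= 3.33


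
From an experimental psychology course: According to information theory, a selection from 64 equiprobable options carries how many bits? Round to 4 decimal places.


H = log2(n)
H = log2(64)
= 6.0000


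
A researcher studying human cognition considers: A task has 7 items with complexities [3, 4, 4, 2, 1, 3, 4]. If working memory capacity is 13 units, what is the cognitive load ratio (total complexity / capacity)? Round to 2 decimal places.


Total complexity = 3 + 4 + 4 + 2 + 1 + 3 + 4 = 21
Load = total / capacity = 21 / 13
= 1.62
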